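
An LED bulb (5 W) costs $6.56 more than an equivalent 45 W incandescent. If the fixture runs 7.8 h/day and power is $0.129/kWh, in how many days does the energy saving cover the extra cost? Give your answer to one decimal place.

163.0 days

Power saved = 45 − 5 = 40 W
Daily energy saved = 40 W × 7.8 h = 312 Wh = 0.312 kWh
Daily savings = 0.312 × $0.129 = $0.0402
Payback = $6.56 / $0.0402 per day = 163 days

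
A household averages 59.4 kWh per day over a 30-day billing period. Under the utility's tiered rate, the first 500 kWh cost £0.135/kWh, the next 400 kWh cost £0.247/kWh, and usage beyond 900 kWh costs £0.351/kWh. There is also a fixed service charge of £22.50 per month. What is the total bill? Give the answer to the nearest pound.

Usage = 59.4 kWh/day × 30 days = 1782 kWh
First 500 kWh × £0.135 = £67.50
Next 400 kWh × £0.247 = £98.80
Remaining 882 kWh × £0.351 = £309.58
Energy charge = £475.88; + service £22.50 = £498.38 ≈ £498

£498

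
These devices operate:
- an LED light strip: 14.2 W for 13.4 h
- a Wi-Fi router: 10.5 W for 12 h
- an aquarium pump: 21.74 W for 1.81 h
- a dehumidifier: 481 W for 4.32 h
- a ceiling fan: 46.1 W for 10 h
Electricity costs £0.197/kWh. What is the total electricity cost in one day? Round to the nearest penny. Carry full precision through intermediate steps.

LED light strip: 14.2 W × 13.4 h = 190 Wh = 0.1903 kWh
Wi-Fi router: 10.5 W × 12 h = 126 Wh = 0.126 kWh
aquarium pump: 21.74 W × 1.81 h = 39 Wh = 0.03935 kWh
dehumidifier: 481 W × 4.32 h = 2,078 Wh = 2.078 kWh
ceiling fan: 46.1 W × 10 h = 461 Wh = 0.461 kWh
Total energy = 0.1903 + 0.126 + 0.03935 + 2.078 + 0.461 = 2.895 kWh
Cost = 2.895 kWh × £0.197 = £0.57

£0.57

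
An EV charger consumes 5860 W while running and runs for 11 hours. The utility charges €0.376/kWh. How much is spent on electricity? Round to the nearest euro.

€24

Energy = 5860 W × 11 h = 64,460 Wh = 64.46 kWh
Cost = 64.46 kWh × €0.376/kWh = €24.24 ≈ €24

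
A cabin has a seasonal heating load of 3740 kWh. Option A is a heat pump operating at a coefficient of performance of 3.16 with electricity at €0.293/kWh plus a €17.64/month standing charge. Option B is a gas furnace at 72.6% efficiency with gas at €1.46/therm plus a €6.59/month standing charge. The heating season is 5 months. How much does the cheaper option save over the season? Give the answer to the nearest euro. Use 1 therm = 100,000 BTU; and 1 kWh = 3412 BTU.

€145

Heat load = 3740 kWh × 3412 = 12,760,880 BTU
Gas: input = 12,760,880 / 0.726 = 17,576,970 BTU = 175.8 therm → 175.8 × €1.46 = €256.62; + 5 × €6.59 standing = €289.57
Heat pump: 12,760,880 BTU / 3412 = 3,740 kWh heat; / 3.16 = 1,184 kWh in → × €0.293 = €346.78; + 5 × €17.64 standing = €434.98
Difference = |€289.57 − €434.98| = €145.40 ≈ €145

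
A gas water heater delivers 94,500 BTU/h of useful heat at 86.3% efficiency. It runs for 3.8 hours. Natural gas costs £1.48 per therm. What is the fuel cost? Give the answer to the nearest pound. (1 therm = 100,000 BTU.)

Heat delivered = 94,500 BTU/h × 3.8 h = 359,100 BTU
Gas input = 359,100 / 0.863 = 416,107 BTU
= 416,107 / 100,000 = 4.161 therm
Cost = 4.161 × £1.48/therm = £6.16 ≈ £6

£6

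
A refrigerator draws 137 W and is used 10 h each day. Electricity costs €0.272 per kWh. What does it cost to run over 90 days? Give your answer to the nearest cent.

€33.54

Energy = 137 W × 10 h/day × 90 days = 123,300 Wh = 123.3 kWh
Cost = 123.3 kWh × €0.272/kWh = €33.54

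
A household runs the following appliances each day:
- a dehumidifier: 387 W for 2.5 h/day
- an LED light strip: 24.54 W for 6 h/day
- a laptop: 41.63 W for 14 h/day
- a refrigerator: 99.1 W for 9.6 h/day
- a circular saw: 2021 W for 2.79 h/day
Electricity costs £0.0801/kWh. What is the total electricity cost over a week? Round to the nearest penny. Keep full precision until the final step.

£4.65

dehumidifier: 387 W × 2.5 h × 7 d = 6,772 Wh = 6.772 kWh
LED light strip: 24.54 W × 6 h × 7 d = 1,031 Wh = 1.031 kWh
laptop: 41.63 W × 14 h × 7 d = 4,080 Wh = 4.08 kWh
refrigerator: 99.1 W × 9.6 h × 7 d = 6,660 Wh = 6.66 kWh
circular saw: 2021 W × 2.79 h × 7 d = 39,470 Wh = 39.47 kWh
Total energy = 6.772 + 1.031 + 4.08 + 6.66 + 39.47 = 58.01 kWh
Cost = 58.01 kWh × £0.0801 = £4.65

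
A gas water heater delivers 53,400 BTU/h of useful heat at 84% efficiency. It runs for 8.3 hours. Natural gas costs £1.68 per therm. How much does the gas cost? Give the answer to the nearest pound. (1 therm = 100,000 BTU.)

Heat delivered = 53,400 BTU/h × 8.3 h = 443,220 BTU
Gas input = 443,220 / 0.84 = 527,643 BTU
= 527,643 / 100,000 = 5.276 therm
Cost = 5.276 × £1.68/therm = £8.86 ≈ £9

£9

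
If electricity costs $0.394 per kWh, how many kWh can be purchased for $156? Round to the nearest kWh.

396 kWh

$156 / $0.394 per kWh = 395.9 kWh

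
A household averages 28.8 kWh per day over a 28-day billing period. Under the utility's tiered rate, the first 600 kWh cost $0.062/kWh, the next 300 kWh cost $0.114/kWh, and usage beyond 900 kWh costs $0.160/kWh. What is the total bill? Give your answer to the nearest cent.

$60.73

Usage = 28.8 kWh/day × 28 days = 806.4 kWh
First 600 kWh × $0.062 = $37.20
Next 206.4 kWh × $0.114 = $23.53
Remaining tier: 0 kWh (not reached)
Total = $60.73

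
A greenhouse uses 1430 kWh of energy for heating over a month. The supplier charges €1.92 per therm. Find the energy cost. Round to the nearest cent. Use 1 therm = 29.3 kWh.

€93.71

1430 kWh × (0.03413 therm/kWh) = 48.81 therm
Cost = 48.81 therm × €1.92/therm = €93.71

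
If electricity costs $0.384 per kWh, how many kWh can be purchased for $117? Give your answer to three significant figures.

305 kWh

$117 / $0.384 per kWh = 304.7 kWh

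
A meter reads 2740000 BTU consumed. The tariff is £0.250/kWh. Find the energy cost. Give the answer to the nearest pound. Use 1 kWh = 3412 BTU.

£201

2740000 BTU × (0.00029308 kWh/BTU) = 803 kWh
Cost = 803 kWh × £0.250/kWh = £200.76 ≈ £201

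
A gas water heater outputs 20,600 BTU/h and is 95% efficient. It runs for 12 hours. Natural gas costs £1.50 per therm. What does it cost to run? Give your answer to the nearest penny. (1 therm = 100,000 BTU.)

£3.90

Heat delivered = 20,600 BTU/h × 12 h = 247,200 BTU
Gas input = 247,200 / 0.95 = 260,211 BTU
= 260,211 / 100,000 = 2.602 therm
Cost = 2.602 × £1.50/therm = £3.90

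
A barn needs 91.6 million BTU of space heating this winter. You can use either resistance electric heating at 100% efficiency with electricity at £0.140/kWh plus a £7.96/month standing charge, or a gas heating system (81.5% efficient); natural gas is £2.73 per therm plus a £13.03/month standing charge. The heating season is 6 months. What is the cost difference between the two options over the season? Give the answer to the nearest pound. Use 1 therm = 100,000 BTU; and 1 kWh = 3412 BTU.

£660

Heat load = 91.6 × 10⁶ BTU = 91,600,000 BTU
Gas: input = 91,600,000 / 0.815 = 112,392,638 BTU = 1,124 therm → 1,124 × £2.73 = £3,068.32; + 6 × £13.03 standing = £3,146.50
Electric: 91,600,000 BTU / 3412 = 26,850 kWh → × £0.140 = £3,758.50; + 6 × £7.96 standing = £3,806.26
Difference = |£3,146.50 − £3,806.26| = £659.76 ≈ £660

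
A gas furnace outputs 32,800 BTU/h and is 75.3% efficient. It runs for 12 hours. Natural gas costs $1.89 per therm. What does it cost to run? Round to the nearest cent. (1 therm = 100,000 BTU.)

Heat delivered = 32,800 BTU/h × 12 h = 393,600 BTU
Gas input = 393,600 / 0.753 = 522,709 BTU
= 522,709 / 100,000 = 5.227 therm
Cost = 5.227 × $1.89/therm = $9.88

$9.88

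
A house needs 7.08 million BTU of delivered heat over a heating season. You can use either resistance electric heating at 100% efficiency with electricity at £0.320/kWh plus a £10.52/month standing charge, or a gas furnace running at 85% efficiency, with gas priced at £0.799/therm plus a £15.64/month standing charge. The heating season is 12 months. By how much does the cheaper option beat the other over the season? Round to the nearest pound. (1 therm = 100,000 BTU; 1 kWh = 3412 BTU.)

Heat load = 7.08 × 10⁶ BTU = 7,080,000 BTU
Gas: input = 7,080,000 / 0.850 = 8,329,412 BTU = 83.29 therm → 83.29 × £0.799 = £66.55; + 12 × £15.64 standing = £254.23
Electric: 7,080,000 BTU / 3412 = 2,075 kWh → × £0.320 = £664.01; + 12 × £10.52 standing = £790.25
Difference = |£254.23 − £790.25| = £536.02 ≈ £536

£536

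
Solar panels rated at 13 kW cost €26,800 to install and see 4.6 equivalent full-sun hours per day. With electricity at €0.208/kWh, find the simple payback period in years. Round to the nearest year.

6 years

Daily generation = 13 kW × 4.6 h = 59.8 kWh
Annual generation = 59.8 × 365 = 21827 kWh
Annual savings = 21827 × €0.208 = €4,540.02
Payback = €26,800 / €4,540.02 = 5.9 years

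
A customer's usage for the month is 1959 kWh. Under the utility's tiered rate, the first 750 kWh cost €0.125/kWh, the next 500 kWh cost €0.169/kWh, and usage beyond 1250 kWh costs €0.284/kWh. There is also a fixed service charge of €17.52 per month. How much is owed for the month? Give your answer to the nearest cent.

€397.13

First 750 kWh × €0.125 = €93.75
Next 500 kWh × €0.169 = €84.50
Remaining 709 kWh × €0.284 = €201.36
Energy charge = €379.61; + service €17.52 = €397.13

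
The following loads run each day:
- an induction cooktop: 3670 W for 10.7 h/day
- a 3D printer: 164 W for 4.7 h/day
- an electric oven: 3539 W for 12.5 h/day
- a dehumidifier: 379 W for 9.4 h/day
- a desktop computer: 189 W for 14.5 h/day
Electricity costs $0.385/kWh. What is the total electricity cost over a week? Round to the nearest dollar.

induction cooktop: 3670 W × 10.7 h × 7 d = 274,883 Wh = 274.9 kWh
3D printer: 164 W × 4.7 h × 7 d = 5,396 Wh = 5.396 kWh
electric oven: 3539 W × 12.5 h × 7 d = 309,662 Wh = 309.7 kWh
dehumidifier: 379 W × 9.4 h × 7 d = 24,938 Wh = 24.94 kWh
desktop computer: 189 W × 14.5 h × 7 d = 19,184 Wh = 19.18 kWh
Total energy = 274.9 + 5.396 + 309.7 + 24.94 + 19.18 = 634.1 kWh
Cost = 634.1 kWh × $0.385 = $244.11 ≈ $244

$244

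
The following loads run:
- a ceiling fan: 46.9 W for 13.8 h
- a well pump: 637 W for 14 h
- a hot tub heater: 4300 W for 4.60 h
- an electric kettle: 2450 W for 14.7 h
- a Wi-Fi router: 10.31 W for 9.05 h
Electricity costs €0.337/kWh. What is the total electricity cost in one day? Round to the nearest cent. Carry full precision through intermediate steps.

€22.06

ceiling fan: 46.9 W × 13.8 h = 647 Wh = 0.6472 kWh
well pump: 637 W × 14 h = 8,918 Wh = 8.918 kWh
hot tub heater: 4300 W × 4.60 h = 19,780 Wh = 19.78 kWh
electric kettle: 2450 W × 14.7 h = 36,015 Wh = 36.02 kWh
Wi-Fi router: 10.31 W × 9.05 h = 93 Wh = 0.09331 kWh
Total energy = 0.6472 + 8.918 + 19.78 + 36.02 + 0.09331 = 65.45 kWh
Cost = 65.45 kWh × €0.337 = €22.06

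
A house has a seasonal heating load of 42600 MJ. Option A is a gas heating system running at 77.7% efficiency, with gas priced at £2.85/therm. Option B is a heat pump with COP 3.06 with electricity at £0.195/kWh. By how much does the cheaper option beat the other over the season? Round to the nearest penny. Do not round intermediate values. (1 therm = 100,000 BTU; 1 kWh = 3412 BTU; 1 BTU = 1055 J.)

Heat load = 42600 MJ = 42,600,000,000 J / 1055 = 40,379,147 BTU
Gas: input = 40,379,147 / 0.777 = 51,968,014 BTU = 519.7 therm → 519.7 × £2.85 = £1,481.09
Heat pump: 40,379,147 BTU / 3412 = 11,830 kWh heat; / 3.06 = 3,867 kWh in → × £0.195 = £754.16
Difference = |£1,481.09 − £754.16| = £726.93

£726.93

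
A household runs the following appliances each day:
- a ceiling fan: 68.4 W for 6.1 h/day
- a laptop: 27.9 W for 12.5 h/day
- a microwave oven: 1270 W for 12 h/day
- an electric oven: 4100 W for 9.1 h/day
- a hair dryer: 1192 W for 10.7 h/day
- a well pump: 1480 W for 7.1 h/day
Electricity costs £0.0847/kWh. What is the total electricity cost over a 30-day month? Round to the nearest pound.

£195

ceiling fan: 68.4 W × 6.1 h × 30 d = 12,517 Wh = 12.52 kWh
laptop: 27.9 W × 12.5 h × 30 d = 10,462 Wh = 10.46 kWh
microwave oven: 1270 W × 12 h × 30 d = 457,200 Wh = 457.2 kWh
electric oven: 4100 W × 9.1 h × 30 d = 1,119,300 Wh = 1,119 kWh
hair dryer: 1192 W × 10.7 h × 30 d = 382,632 Wh = 382.6 kWh
well pump: 1480 W × 7.1 h × 30 d = 315,240 Wh = 315.2 kWh
Total energy = 12.52 + 10.46 + 457.2 + 1,119 + 382.6 + 315.2 = 2,297 kWh
Cost = 2,297 kWh × £0.0847 = £194.59 ≈ £195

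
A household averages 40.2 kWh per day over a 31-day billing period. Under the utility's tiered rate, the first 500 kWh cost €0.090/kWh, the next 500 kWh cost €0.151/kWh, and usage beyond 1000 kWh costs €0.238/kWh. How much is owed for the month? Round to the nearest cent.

Usage = 40.2 kWh/day × 31 days = 1246.2 kWh
First 500 kWh × €0.090 = €45.00
Next 500 kWh × €0.151 = €75.50
Remaining 246.2 kWh × €0.238 = €58.60
Total = €179.10

€179.10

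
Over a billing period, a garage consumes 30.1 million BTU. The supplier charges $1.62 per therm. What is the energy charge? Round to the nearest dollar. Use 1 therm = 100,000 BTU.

$488

30.1 million BTU × (10 therm/million BTU) = 301 therm
Cost = 301 therm × $1.62/therm = $487.62 ≈ $488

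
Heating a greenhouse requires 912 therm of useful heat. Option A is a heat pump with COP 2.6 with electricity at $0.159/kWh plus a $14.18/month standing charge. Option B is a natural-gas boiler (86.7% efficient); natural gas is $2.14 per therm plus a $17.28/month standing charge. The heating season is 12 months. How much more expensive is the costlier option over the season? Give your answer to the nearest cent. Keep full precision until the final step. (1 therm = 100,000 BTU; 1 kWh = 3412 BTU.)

$653.68

Heat load = 912 therm × 100,000 = 91,200,000 BTU
Gas: input = 91,200,000 / 0.867 = 105,190,311 BTU = 1,052 therm → 1,052 × $2.14 = $2,251.07; + 12 × $17.28 standing = $2,458.43
Heat pump: 91,200,000 BTU / 3412 = 26,730 kWh heat; / 2.6 = 10,280 kWh in → × $0.159 = $1,634.59; + 12 × $14.18 standing = $1,804.75
Difference = |$2,458.43 − $1,804.75| = $653.68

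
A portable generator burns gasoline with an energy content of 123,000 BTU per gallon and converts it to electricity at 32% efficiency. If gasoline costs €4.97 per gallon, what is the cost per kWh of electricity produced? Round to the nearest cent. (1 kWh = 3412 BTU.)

€0.43

Electrical output per gallon = 123,000 BTU × 0.32 / 3412 BTU/kWh = 11.54 kWh
Cost per kWh = €4.97 / 11.54 kWh = €0.431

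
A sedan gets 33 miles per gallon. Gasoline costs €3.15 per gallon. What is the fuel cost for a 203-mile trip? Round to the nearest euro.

€19

Fuel = 203 mi / 33 mpg = 6.152 gal
Cost = 6.152 gal × €3.15/gal = €19.38 ≈ €19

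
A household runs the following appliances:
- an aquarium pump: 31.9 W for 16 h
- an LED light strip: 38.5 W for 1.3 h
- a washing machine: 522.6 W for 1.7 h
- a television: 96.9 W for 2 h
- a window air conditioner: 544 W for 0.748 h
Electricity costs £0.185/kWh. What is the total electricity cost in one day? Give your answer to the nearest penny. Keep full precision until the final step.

£0.38

aquarium pump: 31.9 W × 16 h = 510 Wh = 0.5104 kWh
LED light strip: 38.5 W × 1.3 h = 50 Wh = 0.05005 kWh
washing machine: 522.6 W × 1.7 h = 888 Wh = 0.8884 kWh
television: 96.9 W × 2 h = 194 Wh = 0.1938 kWh
window air conditioner: 544 W × 0.748 h = 407 Wh = 0.4069 kWh
Total energy = 0.5104 + 0.05005 + 0.8884 + 0.1938 + 0.4069 = 2.05 kWh
Cost = 2.05 kWh × £0.185 = £0.38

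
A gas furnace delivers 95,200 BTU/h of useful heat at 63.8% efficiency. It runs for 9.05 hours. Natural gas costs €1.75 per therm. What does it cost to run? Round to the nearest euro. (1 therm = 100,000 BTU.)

Heat delivered = 95,200 BTU/h × 9.05 h = 861,560 BTU
Gas input = 861,560 / 0.638 = 1,350,408 BTU
= 1,350,408 / 100,000 = 13.5 therm
Cost = 13.5 × €1.75/therm = €23.63 ≈ €24

€24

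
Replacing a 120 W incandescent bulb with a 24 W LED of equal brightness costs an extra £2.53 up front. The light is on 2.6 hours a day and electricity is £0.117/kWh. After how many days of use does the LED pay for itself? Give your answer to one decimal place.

86.6 days

Power saved = 120 − 24 = 96 W
Daily energy saved = 96 W × 2.6 h = 249.6 Wh = 0.2496 kWh
Daily savings = 0.2496 × £0.117 = £0.0292
Payback = £2.53 / £0.0292 per day = 86.63 days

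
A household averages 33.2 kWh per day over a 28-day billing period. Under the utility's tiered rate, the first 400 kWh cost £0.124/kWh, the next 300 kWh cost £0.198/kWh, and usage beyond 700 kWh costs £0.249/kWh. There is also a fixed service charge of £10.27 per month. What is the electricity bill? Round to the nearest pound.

£176

Usage = 33.2 kWh/day × 28 days = 929.6 kWh
First 400 kWh × £0.124 = £49.60
Next 300 kWh × £0.198 = £59.40
Remaining 229.6 kWh × £0.249 = £57.17
Energy charge = £166.17; + service £10.27 = £176.44 ≈ £176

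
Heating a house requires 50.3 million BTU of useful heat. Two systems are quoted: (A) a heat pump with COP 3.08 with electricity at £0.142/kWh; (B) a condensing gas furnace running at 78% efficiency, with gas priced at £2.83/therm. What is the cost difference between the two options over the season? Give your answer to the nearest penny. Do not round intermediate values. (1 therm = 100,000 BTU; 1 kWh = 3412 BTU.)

£1145.32

Heat load = 50.3 × 10⁶ BTU = 50,300,000 BTU
Gas: input = 50,300,000 / 0.78 = 64,487,179 BTU = 644.9 therm → 644.9 × £2.83 = £1,824.99
Heat pump: 50,300,000 BTU / 3412 = 14,740 kWh heat; / 3.08 = 4,786 kWh in → × £0.142 = £679.67
Difference = |£1,824.99 − £679.67| = £1,145.32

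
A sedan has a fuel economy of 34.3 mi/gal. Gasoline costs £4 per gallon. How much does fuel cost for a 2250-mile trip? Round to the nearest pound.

£262

Fuel = 2250 mi / 34.3 mpg = 65.6 gal
Cost = 65.6 gal × £4/gal = £262.39 ≈ £262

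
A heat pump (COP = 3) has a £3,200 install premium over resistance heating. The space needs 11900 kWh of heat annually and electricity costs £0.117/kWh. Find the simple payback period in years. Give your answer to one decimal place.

Resistance: 11900 kWh × £0.117 = £1,392.30/yr
Heat pump: 11900 / 3 = 3967 kWh in → × £0.117 = £464.10/yr
Annual savings = £928.20
Payback = £3,200 / £928.20 = 3.45 years

3.4 years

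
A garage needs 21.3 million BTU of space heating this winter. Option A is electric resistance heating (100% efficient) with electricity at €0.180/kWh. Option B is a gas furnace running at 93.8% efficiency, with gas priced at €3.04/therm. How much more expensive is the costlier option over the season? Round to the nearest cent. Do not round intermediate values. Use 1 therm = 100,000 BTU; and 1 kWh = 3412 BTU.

€433.36

Heat load = 21.3 × 10⁶ BTU = 21,300,000 BTU
Gas: input = 21,300,000 / 0.938 = 22,707,889 BTU = 227.1 therm → 227.1 × €3.04 = €690.32
Electric: 21,300,000 BTU / 3412 = 6,243 kWh → × €0.180 = €1,123.68
Difference = |€690.32 − €1,123.68| = €433.36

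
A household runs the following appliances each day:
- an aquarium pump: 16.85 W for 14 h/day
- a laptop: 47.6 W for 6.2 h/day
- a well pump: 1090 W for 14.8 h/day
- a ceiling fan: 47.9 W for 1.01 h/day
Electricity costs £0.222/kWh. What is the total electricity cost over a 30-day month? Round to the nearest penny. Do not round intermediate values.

£111.30

aquarium pump: 16.85 W × 14 h × 30 d = 7,077 Wh = 7.077 kWh
laptop: 47.6 W × 6.2 h × 30 d = 8,854 Wh = 8.854 kWh
well pump: 1090 W × 14.8 h × 30 d = 483,960 Wh = 484 kWh
ceiling fan: 47.9 W × 1.01 h × 30 d = 1,451 Wh = 1.451 kWh
Total energy = 7.077 + 8.854 + 484 + 1.451 = 501.3 kWh
Cost = 501.3 kWh × £0.222 = £111.30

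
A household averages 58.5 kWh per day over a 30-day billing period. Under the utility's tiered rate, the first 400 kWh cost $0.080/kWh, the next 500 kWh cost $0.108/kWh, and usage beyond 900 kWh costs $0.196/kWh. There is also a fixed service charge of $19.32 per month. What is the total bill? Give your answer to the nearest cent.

$272.90

Usage = 58.5 kWh/day × 30 days = 1755 kWh
First 400 kWh × $0.080 = $32.00
Next 500 kWh × $0.108 = $54.00
Remaining 855 kWh × $0.196 = $167.58
Energy charge = $253.58; + service $19.32 = $272.90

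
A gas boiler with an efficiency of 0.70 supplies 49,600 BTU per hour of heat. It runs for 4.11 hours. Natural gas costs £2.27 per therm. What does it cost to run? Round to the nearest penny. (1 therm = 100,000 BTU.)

£6.61

Heat delivered = 49,600 BTU/h × 4.11 h = 203,856 BTU
Gas input = 203,856 / 0.70 = 291,223 BTU
= 291,223 / 100,000 = 2.912 therm
Cost = 2.912 × £2.27/therm = £6.61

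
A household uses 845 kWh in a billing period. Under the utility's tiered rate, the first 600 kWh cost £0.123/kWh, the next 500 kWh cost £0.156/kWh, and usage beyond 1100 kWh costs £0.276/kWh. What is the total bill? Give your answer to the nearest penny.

£112.02

First 600 kWh × £0.123 = £73.80
Next 245 kWh × £0.156 = £38.22
Remaining tier: 0 kWh (not reached)
Total = £112.02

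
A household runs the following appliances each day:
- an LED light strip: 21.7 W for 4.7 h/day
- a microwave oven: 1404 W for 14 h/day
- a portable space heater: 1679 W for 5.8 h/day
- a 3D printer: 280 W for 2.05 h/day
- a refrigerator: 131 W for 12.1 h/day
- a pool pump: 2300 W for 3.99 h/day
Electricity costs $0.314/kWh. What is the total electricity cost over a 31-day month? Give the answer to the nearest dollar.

LED light strip: 21.7 W × 4.7 h × 31 d = 3,162 Wh = 3.162 kWh
microwave oven: 1404 W × 14 h × 31 d = 609,336 Wh = 609.3 kWh
portable space heater: 1679 W × 5.8 h × 31 d = 301,884 Wh = 301.9 kWh
3D printer: 280 W × 2.05 h × 31 d = 17,794 Wh = 17.79 kWh
refrigerator: 131 W × 12.1 h × 31 d = 49,138 Wh = 49.14 kWh
pool pump: 2300 W × 3.99 h × 31 d = 284,487 Wh = 284.5 kWh
Total energy = 3.162 + 609.3 + 301.9 + 17.79 + 49.14 + 284.5 = 1,266 kWh
Cost = 1,266 kWh × $0.314 = $397.46 ≈ $397

$397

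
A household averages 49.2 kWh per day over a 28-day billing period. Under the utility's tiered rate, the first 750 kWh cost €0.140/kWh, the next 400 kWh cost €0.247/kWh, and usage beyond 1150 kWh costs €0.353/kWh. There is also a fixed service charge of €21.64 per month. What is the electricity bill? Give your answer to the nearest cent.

€305.78

Usage = 49.2 kWh/day × 28 days = 1377.6 kWh
First 750 kWh × €0.140 = €105.00
Next 400 kWh × €0.247 = €98.80
Remaining 227.6 kWh × €0.353 = €80.34
Energy charge = €284.14; + service €21.64 = €305.78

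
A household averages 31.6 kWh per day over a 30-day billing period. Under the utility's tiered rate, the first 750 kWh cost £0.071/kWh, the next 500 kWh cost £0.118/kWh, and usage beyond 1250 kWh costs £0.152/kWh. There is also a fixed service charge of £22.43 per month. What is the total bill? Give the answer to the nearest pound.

Usage = 31.6 kWh/day × 30 days = 948 kWh
First 750 kWh × £0.071 = £53.25
Next 198 kWh × £0.118 = £23.36
Remaining tier: 0 kWh (not reached)
Energy charge = £76.61; + service £22.43 = £99.04 ≈ £99

£99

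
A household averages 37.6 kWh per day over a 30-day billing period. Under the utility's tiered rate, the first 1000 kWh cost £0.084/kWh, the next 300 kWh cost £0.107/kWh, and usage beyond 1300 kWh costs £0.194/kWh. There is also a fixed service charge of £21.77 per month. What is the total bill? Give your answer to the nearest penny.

£119.47

Usage = 37.6 kWh/day × 30 days = 1128 kWh
First 1000 kWh × £0.084 = £84.00
Next 128 kWh × £0.107 = £13.70
Remaining tier: 0 kWh (not reached)
Energy charge = £97.70; + service £21.77 = £119.47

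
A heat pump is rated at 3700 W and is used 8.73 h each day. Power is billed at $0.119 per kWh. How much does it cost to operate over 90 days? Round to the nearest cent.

Energy = 3700 W × 8.73 h/day × 90 days = 2,907,090 Wh = 2,907 kWh
Cost = 2,907 kWh × $0.119/kWh = $345.94

$345.94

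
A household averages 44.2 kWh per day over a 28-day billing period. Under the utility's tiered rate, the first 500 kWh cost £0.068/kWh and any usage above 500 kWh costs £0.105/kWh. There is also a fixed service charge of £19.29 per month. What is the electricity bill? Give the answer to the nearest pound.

Usage = 44.2 kWh/day × 28 days = 1237.6 kWh
First 500 kWh × £0.068 = £34.00
Remaining 737.6 kWh × £0.105 = £77.45
Energy charge = £111.45; + service £19.29 = £130.74 ≈ £131

£131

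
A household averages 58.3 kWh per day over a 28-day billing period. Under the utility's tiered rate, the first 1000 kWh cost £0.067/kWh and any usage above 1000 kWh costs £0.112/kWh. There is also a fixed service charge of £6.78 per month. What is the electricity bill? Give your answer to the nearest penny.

Usage = 58.3 kWh/day × 28 days = 1632.4 kWh
First 1000 kWh × £0.067 = £67.00
Remaining 632.4 kWh × £0.112 = £70.83
Energy charge = £137.83; + service £6.78 = £144.61

£144.61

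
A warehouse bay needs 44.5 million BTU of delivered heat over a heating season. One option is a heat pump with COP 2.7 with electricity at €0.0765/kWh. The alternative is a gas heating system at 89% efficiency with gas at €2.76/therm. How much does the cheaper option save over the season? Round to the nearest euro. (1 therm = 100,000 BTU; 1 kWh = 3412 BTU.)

Heat load = 44.5 × 10⁶ BTU = 44,500,000 BTU
Gas: input = 44,500,000 / 0.890 = 50,000,000 BTU = 500 therm → 500 × €2.76 = €1,380.00
Heat pump: 44,500,000 BTU / 3412 = 13,040 kWh heat; / 2.7 = 4,830 kWh in → × €0.0765 = €369.53
Difference = |€1,380.00 − €369.53| = €1,010.47 ≈ €1010

€1010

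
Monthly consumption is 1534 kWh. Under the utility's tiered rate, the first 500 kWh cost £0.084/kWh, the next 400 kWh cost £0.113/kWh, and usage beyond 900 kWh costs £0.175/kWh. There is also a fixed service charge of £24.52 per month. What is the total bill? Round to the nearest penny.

First 500 kWh × £0.084 = £42.00
Next 400 kWh × £0.113 = £45.20
Remaining 634 kWh × £0.175 = £110.95
Energy charge = £198.15; + service £24.52 = £222.67

£222.67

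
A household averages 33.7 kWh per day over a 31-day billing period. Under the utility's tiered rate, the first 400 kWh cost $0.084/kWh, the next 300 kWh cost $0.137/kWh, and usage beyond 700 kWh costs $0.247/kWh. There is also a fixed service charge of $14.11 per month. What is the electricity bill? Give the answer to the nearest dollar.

$174

Usage = 33.7 kWh/day × 31 days = 1044.7 kWh
First 400 kWh × $0.084 = $33.60
Next 300 kWh × $0.137 = $41.10
Remaining 344.7 kWh × $0.247 = $85.14
Energy charge = $159.84; + service $14.11 = $173.95 ≈ $174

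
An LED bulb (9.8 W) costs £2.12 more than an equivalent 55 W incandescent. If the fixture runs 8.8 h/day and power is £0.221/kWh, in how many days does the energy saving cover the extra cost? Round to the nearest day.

24 days

Power saved = 55 − 9.8 = 45.2 W
Daily energy saved = 45.2 W × 8.8 h = 397.8 Wh = 0.39776 kWh
Daily savings = 0.39776 × £0.221 = £0.0879
Payback = £2.12 / £0.0879 per day = 24.12 days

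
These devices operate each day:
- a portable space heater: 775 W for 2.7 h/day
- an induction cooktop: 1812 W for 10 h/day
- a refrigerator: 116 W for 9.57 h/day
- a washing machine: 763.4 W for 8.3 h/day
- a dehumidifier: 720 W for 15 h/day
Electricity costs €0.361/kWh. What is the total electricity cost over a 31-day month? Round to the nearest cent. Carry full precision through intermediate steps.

€430.39

portable space heater: 775 W × 2.7 h × 31 d = 64,868 Wh = 64.87 kWh
induction cooktop: 1812 W × 10 h × 31 d = 561,720 Wh = 561.7 kWh
refrigerator: 116 W × 9.57 h × 31 d = 34,414 Wh = 34.41 kWh
washing machine: 763.4 W × 8.3 h × 31 d = 196,423 Wh = 196.4 kWh
dehumidifier: 720 W × 15 h × 31 d = 334,800 Wh = 334.8 kWh
Total energy = 64.87 + 561.7 + 34.41 + 196.4 + 334.8 = 1,192 kWh
Cost = 1,192 kWh × €0.361 = €430.39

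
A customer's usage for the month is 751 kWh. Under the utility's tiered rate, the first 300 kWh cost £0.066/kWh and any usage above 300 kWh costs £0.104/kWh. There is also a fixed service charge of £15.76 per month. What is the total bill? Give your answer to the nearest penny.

£82.46

First 300 kWh × £0.066 = £19.80
Remaining 451 kWh × £0.104 = £46.90
Energy charge = £66.70; + service £15.76 = £82.46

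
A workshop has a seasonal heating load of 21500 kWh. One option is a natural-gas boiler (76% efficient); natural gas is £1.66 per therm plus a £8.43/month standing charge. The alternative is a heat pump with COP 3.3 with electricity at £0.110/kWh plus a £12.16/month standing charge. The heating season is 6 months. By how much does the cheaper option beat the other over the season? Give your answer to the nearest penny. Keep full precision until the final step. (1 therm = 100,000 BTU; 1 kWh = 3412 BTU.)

Heat load = 21500 kWh × 3412 = 73,358,000 BTU
Gas: input = 73,358,000 / 0.76 = 96,523,684 BTU = 965.2 therm → 965.2 × £1.66 = £1,602.29; + 6 × £8.43 standing = £1,652.87
Heat pump: 73,358,000 BTU / 3412 = 21,500 kWh heat; / 3.3 = 6,515 kWh in → × £0.110 = £716.67; + 6 × £12.16 standing = £789.63
Difference = |£1,652.87 − £789.63| = £863.25

£863.25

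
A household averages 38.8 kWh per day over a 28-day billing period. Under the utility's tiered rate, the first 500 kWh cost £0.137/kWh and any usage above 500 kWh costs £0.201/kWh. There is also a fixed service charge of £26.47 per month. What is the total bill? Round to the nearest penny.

£212.84

Usage = 38.8 kWh/day × 28 days = 1086.4 kWh
First 500 kWh × £0.137 = £68.50
Remaining 586.4 kWh × £0.201 = £117.87
Energy charge = £186.37; + service £26.47 = £212.84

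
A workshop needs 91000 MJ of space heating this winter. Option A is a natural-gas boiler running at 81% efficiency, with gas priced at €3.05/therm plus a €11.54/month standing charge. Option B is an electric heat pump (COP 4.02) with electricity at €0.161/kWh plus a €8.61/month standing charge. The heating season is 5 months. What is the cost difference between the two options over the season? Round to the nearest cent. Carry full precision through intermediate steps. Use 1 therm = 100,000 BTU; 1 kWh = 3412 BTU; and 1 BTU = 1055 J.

€2250.09

Heat load = 91000 MJ = 91,000,000,000 J / 1055 = 86,255,924 BTU
Gas: input = 86,255,924 / 0.81 = 106,488,795 BTU = 1,065 therm → 1,065 × €3.05 = €3,247.91; + 5 × €11.54 standing = €3,305.61
Heat pump: 86,255,924 BTU / 3412 = 25,280 kWh heat; / 4.02 = 6,289 kWh in → × €0.161 = €1,012.46; + 5 × €8.61 standing = €1,055.51
Difference = |€3,305.61 − €1,055.51| = €2,250.09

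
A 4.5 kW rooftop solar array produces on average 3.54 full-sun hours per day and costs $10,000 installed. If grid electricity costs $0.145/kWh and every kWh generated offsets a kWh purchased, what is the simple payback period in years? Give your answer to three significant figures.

11.9 years

Daily generation = 4.5 kW × 3.54 h = 15.93 kWh
Annual generation = 15.93 × 365 = 5814.4 kWh
Annual savings = 5814.4 × $0.145 = $843.10
Payback = $10,000 / $843.10 = 11.9 years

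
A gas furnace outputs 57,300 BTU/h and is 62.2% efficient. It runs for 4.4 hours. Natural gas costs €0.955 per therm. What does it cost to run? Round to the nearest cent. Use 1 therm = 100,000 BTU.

Heat delivered = 57,300 BTU/h × 4.4 h = 252,120 BTU
Gas input = 252,120 / 0.622 = 405,338 BTU
= 405,338 / 100,000 = 4.053 therm
Cost = 4.053 × €0.955/therm = €3.87

€3.87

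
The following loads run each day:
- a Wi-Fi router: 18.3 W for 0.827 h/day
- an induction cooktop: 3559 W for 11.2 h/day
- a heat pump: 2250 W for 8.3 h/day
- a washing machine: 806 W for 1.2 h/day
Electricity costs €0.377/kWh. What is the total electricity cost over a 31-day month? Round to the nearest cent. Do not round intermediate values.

Wi-Fi router: 18.3 W × 0.827 h × 31 d = 469 Wh = 0.4692 kWh
induction cooktop: 3559 W × 11.2 h × 31 d = 1,235,685 Wh = 1,236 kWh
heat pump: 2250 W × 8.3 h × 31 d = 578,925 Wh = 578.9 kWh
washing machine: 806 W × 1.2 h × 31 d = 29,983 Wh = 29.98 kWh
Total energy = 0.4692 + 1,236 + 578.9 + 29.98 = 1,845 kWh
Cost = 1,845 kWh × €0.377 = €695.59

€695.59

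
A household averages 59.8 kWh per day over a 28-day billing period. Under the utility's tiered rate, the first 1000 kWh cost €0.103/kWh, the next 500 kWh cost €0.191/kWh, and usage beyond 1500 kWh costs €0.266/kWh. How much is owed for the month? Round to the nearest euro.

Usage = 59.8 kWh/day × 28 days = 1674.4 kWh
First 1000 kWh × €0.103 = €103.00
Next 500 kWh × €0.191 = €95.50
Remaining 174.4 kWh × €0.266 = €46.39
Total = €244.89 ≈ €245

€245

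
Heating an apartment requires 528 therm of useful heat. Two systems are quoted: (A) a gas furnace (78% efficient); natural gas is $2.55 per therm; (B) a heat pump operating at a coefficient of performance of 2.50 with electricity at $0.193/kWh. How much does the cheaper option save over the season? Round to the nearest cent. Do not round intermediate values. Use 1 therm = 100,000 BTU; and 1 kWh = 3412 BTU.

Heat load = 528 therm × 100,000 = 52,800,000 BTU
Gas: input = 52,800,000 / 0.78 = 67,692,308 BTU = 676.9 therm → 676.9 × $2.55 = $1,726.15
Heat pump: 52,800,000 BTU / 3412 = 15,470 kWh heat; / 2.50 = 6,190 kWh in → × $0.193 = $1,194.65
Difference = |$1,726.15 − $1,194.65| = $531.50

$531.50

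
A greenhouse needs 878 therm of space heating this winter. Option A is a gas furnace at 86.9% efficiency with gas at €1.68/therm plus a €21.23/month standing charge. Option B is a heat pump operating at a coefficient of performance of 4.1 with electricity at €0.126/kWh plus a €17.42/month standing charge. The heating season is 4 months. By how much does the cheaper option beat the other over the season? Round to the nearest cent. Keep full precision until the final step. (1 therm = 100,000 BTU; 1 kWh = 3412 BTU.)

€921.83

Heat load = 878 therm × 100,000 = 87,800,000 BTU
Gas: input = 87,800,000 / 0.869 = 101,035,673 BTU = 1,010 therm → 1,010 × €1.68 = €1,697.40; + 4 × €21.23 standing = €1,782.32
Heat pump: 87,800,000 BTU / 3412 = 25,730 kWh heat; / 4.1 = 6,276 kWh in → × €0.126 = €790.81; + 4 × €17.42 standing = €860.49
Difference = |€1,782.32 − €860.49| = €921.83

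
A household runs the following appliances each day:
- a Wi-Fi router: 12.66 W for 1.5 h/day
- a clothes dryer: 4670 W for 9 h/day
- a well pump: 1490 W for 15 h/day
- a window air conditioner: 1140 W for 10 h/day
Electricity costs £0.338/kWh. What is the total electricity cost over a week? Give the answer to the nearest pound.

Wi-Fi router: 12.66 W × 1.5 h × 7 d = 133 Wh = 0.1329 kWh
clothes dryer: 4670 W × 9 h × 7 d = 294,210 Wh = 294.2 kWh
well pump: 1490 W × 15 h × 7 d = 156,450 Wh = 156.4 kWh
window air conditioner: 1140 W × 10 h × 7 d = 79,800 Wh = 79.8 kWh
Total energy = 0.1329 + 294.2 + 156.4 + 79.8 = 530.6 kWh
Cost = 530.6 kWh × £0.338 = £179.34 ≈ £179

£179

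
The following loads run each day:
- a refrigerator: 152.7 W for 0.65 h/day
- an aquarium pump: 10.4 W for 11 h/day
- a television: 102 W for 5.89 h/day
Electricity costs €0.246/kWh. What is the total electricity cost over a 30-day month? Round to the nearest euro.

refrigerator: 152.7 W × 0.65 h × 30 d = 2,978 Wh = 2.978 kWh
aquarium pump: 10.4 W × 11 h × 30 d = 3,432 Wh = 3.432 kWh
television: 102 W × 5.89 h × 30 d = 18,023 Wh = 18.02 kWh
Total energy = 2.978 + 3.432 + 18.02 = 24.43 kWh
Cost = 24.43 kWh × €0.246 = €6.01 ≈ €6

€6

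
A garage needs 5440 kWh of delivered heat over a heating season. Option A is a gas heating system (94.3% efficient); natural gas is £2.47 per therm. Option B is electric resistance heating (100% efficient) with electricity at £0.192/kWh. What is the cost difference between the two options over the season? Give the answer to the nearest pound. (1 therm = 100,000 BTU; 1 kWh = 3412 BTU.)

£558

Heat load = 5440 kWh × 3412 = 18,561,280 BTU
Gas: input = 18,561,280 / 0.943 = 19,683,224 BTU = 196.8 therm → 196.8 × £2.47 = £486.18
Electric: 18,561,280 BTU / 3412 = 5,440 kWh → × £0.192 = £1,044.48
Difference = |£486.18 − £1,044.48| = £558.30 ≈ £558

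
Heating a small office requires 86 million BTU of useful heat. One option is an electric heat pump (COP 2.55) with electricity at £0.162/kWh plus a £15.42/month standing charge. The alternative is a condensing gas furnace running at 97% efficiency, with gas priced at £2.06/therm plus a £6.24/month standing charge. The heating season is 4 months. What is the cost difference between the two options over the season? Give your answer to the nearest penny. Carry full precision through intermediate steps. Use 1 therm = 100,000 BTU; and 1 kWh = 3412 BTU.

£188.40

Heat load = 86 × 10⁶ BTU = 86,000,000 BTU
Gas: input = 86,000,000 / 0.97 = 88,659,794 BTU = 886.6 therm → 886.6 × £2.06 = £1,826.39; + 4 × £6.24 standing = £1,851.35
Heat pump: 86,000,000 BTU / 3412 = 25,210 kWh heat; / 2.55 = 9,884 kWh in → × £0.162 = £1,601.27; + 4 × £15.42 standing = £1,662.95
Difference = |£1,851.35 − £1,662.95| = £188.40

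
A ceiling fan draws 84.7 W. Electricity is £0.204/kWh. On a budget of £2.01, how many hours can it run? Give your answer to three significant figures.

116 h

Energy budget = £2.01 / £0.204 per kWh = 9.853 kWh = 9,853 Wh
Runtime = 9,853 Wh / 84.7 W = 116.3 h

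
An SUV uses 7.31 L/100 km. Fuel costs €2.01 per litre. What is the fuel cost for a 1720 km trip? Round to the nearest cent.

Fuel = 7.31 L/100 km × 1720 km / 100 = 125.7 L
Cost = 125.7 L × €2.01/L = €252.72

€252.72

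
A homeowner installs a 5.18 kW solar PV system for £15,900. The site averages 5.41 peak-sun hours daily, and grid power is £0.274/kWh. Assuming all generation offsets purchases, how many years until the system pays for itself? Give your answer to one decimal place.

5.7 years

Daily generation = 5.18 kW × 5.41 h = 28.02 kWh
Annual generation = 28.02 × 365 = 10229 kWh
Annual savings = 10229 × £0.274 = £2,802.66
Payback = £15,900 / £2,802.66 = 5.67 years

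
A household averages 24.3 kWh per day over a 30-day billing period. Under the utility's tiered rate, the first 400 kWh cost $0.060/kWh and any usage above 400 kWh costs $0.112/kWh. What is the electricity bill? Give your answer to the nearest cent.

Usage = 24.3 kWh/day × 30 days = 729 kWh
First 400 kWh × $0.060 = $24.00
Remaining 329 kWh × $0.112 = $36.85
Total = $60.85

$60.85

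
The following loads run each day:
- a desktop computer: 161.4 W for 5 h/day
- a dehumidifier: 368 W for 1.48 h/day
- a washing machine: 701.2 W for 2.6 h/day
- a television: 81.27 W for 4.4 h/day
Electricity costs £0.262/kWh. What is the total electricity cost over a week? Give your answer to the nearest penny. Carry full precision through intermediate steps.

desktop computer: 161.4 W × 5 h × 7 d = 5,649 Wh = 5.649 kWh
dehumidifier: 368 W × 1.48 h × 7 d = 3,812 Wh = 3.812 kWh
washing machine: 701.2 W × 2.6 h × 7 d = 12,762 Wh = 12.76 kWh
television: 81.27 W × 4.4 h × 7 d = 2,503 Wh = 2.503 kWh
Total energy = 5.649 + 3.812 + 12.76 + 2.503 = 24.73 kWh
Cost = 24.73 kWh × £0.262 = £6.48

£6.48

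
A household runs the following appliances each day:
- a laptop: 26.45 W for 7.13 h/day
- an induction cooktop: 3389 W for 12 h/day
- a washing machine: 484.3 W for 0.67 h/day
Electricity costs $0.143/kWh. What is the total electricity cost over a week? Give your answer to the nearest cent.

laptop: 26.45 W × 7.13 h × 7 d = 1,320 Wh = 1.32 kWh
induction cooktop: 3389 W × 12 h × 7 d = 284,676 Wh = 284.7 kWh
washing machine: 484.3 W × 0.67 h × 7 d = 2,271 Wh = 2.271 kWh
Total energy = 1.32 + 284.7 + 2.271 = 288.3 kWh
Cost = 288.3 kWh × $0.143 = $41.22

$41.22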